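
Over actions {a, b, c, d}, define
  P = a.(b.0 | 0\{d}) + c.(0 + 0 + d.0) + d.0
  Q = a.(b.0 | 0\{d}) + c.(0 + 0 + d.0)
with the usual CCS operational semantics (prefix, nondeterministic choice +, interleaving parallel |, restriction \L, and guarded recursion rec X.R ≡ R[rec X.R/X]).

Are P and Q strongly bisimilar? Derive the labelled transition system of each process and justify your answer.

LTS(P): 5 reachable states
  u0 = a.(b.0 | 0\{d}) + c.(0 + 0 + d.0) + d.0 | -a-> u1, -c-> u2, -d-> u3
  u1 = b.0 | 0\{d} | -b-> u4
  u2 = 0 + 0 + d.0 | -d-> u3
  u3 = 0 | stopped
  u4 = 0 | 0\{d} | stopped
LTS(Q): 5 reachable states
  v0 = a.(b.0 | 0\{d}) + c.(0 + 0 + d.0) | -a-> v1, -c-> v2
  v1 = b.0 | 0\{d} | -b-> v3
  v2 = 0 + 0 + d.0 | -d-> v4
  v3 = 0 | 0\{d} | stopped
  v4 = 0 | stopped
Bisimilarity quotient blocks:
  B0 = {u0}
  B1 = {u1, v1}
  B2 = {u3, u4, v3, v4}
  B3 = {u2, v2}
  B4 = {v0}
u0 ∈ B0, v0 ∈ B4 → different blocks

not bisimilar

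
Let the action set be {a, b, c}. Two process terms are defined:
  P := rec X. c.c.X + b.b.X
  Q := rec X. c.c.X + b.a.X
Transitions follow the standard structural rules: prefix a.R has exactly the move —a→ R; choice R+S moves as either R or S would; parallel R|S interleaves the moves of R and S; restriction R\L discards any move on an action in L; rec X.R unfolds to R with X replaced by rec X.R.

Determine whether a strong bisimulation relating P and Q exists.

not bisimilar

P's transition system — 3 states:
  u0 = rec X. c.c.X + b.b.X | —b→ u1, —c→ u2
  u1 = b.(rec X. c.c.X + b.b.X) | —b→ u0
  u2 = c.(rec X. c.c.X + b.b.X) | —c→ u0
Q's transition system — 3 states:
  v0 = rec X. c.c.X + b.a.X | —b→ v1, —c→ v2
  v1 = a.(rec X. c.c.X + b.a.X) | —a→ v0
  v2 = c.(rec X. c.c.X + b.a.X) | —c→ v0
Coarsest stable partition (strong bisimilarity classes):
  B0 = {u0}
  B1 = {u2}
  B2 = {u1}
  B3 = {v0}
  B4 = {v2}
  B5 = {v1}
u0 ∈ B0, v0 ∈ B3 → different blocks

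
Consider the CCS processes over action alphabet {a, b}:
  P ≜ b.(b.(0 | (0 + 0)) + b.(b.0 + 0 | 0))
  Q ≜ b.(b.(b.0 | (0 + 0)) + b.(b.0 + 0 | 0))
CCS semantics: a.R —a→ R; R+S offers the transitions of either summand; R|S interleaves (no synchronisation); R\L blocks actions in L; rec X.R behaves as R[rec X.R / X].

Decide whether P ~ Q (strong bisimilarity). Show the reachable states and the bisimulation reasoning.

Reachable graph of P (5 states):
  m0 = b.(b.(0 | (0 + 0)) + b.(b.0 + 0 | 0)) ⊢ -b-> m1
  m1 = b.(0 | (0 + 0)) + b.(b.0 + 0 | 0) ⊢ -b-> m2, -b-> m3
  m2 = 0 | (0 + 0) ⊢ ·
  m3 = b.0 + 0 | 0 ⊢ -b-> m4
  m4 = 0 ⊢ ·
Reachable graph of Q (6 states):
  n0 = b.(b.(b.0 | (0 + 0)) + b.(b.0 + 0 | 0)) ⊢ -b-> n1
  n1 = b.(b.0 | (0 + 0)) + b.(b.0 + 0 | 0) ⊢ -b-> n2, -b-> n3
  n2 = b.0 + 0 | 0 ⊢ -b-> n4
  n3 = b.0 | (0 + 0) ⊢ -b-> n5
  n4 = 0 ⊢ ·
  n5 = 0 | (0 + 0) ⊢ ·
Bisimilarity quotient blocks:
  B0 = {m0}
  B1 = {m1}
  B2 = {m2, m4, n4, n5}
  B3 = {m3, n2, n3}
  B4 = {n0}
  B5 = {n1}
m0 ∈ B0, n0 ∈ B4 → different blocks

P ≁ Q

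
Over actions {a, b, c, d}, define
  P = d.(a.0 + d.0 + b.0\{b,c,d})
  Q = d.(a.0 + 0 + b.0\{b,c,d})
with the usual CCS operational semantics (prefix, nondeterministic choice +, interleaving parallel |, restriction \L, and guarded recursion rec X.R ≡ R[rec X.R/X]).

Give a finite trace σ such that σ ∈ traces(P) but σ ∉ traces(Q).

Reachable graph of P (4 states):
  m0 = d.(a.0 + d.0 + b.0\{b,c,d}) :: --d--▸ m1
  m1 = a.0 + d.0 + b.0\{b,c,d} :: --a--▸ m2, --b--▸ m3, --d--▸ m2
  m2 = 0 :: ∅
  m3 = 0\{b,c,d} :: ∅
Reachable graph of Q (4 states):
  n0 = d.(a.0 + 0 + b.0\{b,c,d}) :: --d--▸ n1
  n1 = a.0 + 0 + b.0\{b,c,d} :: --a--▸ n2, --b--▸ n3
  n2 = 0 :: ∅
  n3 = 0\{b,c,d} :: ∅
Trace ⟨dd⟩ through P, begin at {m0}:
  [1] d ⇒ {m1}
  [2] d ⇒ {m2}
  P completes σ.
Trace ⟨dd⟩ through Q, begin at {n0}:
  [1] d ⇒ {n1}
  [2] d ⇒ ∅  — Q cannot continue

dd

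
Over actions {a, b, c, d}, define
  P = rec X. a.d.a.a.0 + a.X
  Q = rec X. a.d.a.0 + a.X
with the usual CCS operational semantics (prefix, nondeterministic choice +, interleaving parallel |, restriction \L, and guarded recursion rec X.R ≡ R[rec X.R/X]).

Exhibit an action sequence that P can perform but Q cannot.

adaa

P's transition system — 5 states:
  m0 = rec X. a.d.a.a.0 + a.X has moves -a-> m0, -a-> m1
  m1 = d.a.a.0 has moves -d-> m2
  m2 = a.a.0 has moves -a-> m3
  m3 = a.0 has moves -a-> m4
  m4 = 0 has moves stopped
Q's transition system — 4 states:
  n0 = rec X. a.d.a.0 + a.X has moves -a-> n0, -a-> n1
  n1 = d.a.0 has moves -d-> n2
  n2 = a.0 has moves -a-> n3
  n3 = 0 has moves stopped
Trace ⟨adaa⟩ through P, begin at {m0}:
  step 1 (a): {m0, m1}
  step 2 (d): {m2}
  step 3 (a): {m3}
  step 4 (a): {m4}
  P completes σ.
Trace ⟨adaa⟩ through Q, begin at {n0}:
  step 1 (a): {n0, n1}
  step 2 (d): {n2}
  step 3 (a): {n3}
  step 4 (a): no successor for Q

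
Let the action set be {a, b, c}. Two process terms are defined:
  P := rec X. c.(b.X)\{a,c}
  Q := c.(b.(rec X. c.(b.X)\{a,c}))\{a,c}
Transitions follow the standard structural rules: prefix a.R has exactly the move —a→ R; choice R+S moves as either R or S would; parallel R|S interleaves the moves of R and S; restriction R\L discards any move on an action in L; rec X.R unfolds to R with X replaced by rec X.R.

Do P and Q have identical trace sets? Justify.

Reachable graph of P (3 states):
  s0 = rec X. c.(b.X)\{a,c} | ··c··> s1
  s1 = (b.(rec X. c.(b.X)\{a,c}))\{a,c} | ··b··> s2
  s2 = (rec X. c.(b.X)\{a,c})\{a,c} | (no moves)
Reachable graph of Q (3 states):
  t0 = c.(b.(rec X. c.(b.X)\{a,c}))\{a,c} | ··c··> t1
  t1 = (b.(rec X. c.(b.X)\{a,c}))\{a,c} | ··b··> t2
  t2 = (rec X. c.(b.X)\{a,c})\{a,c} | (no moves)
Bisimilarity quotient blocks:
  B0 = {s0, t0}
  B1 = {s1, t1}
  B2 = {s2, t2}
s0 ∈ B0, t0 ∈ B0 → same block
Bisimilar ⇒ trace-equivalent.

traces(P) = traces(Q)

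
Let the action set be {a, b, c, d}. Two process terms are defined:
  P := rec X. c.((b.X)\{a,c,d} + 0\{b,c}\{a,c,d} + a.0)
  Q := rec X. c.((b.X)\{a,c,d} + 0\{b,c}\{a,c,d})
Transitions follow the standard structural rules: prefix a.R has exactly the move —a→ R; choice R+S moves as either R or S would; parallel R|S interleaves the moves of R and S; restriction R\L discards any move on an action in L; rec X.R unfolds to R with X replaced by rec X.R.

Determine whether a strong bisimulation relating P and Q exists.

NO

Reachable graph of P (4 states):
  m0 = rec X. c.((b.X)\{a,c,d} + 0\{b,c}\{a,c,d} + a.0) | -c-> m1
  m1 = (b.(rec X. c.((b.X)\{a,c,d} + 0\{b,c}\{a,c,d} + a.0)))\{a,c,d} + 0\{b,c}\{a,c,d} + a.0 | -a-> m2, -b-> m3
  m2 = 0 | (no moves)
  m3 = (rec X. c.((b.X)\{a,c,d} + 0\{b,c}\{a,c,d} + a.0))\{a,c,d} | (no moves)
Reachable graph of Q (3 states):
  n0 = rec X. c.((b.X)\{a,c,d} + 0\{b,c}\{a,c,d}) | -c-> n1
  n1 = (b.(rec X. c.((b.X)\{a,c,d} + 0\{b,c}\{a,c,d})))\{a,c,d} + 0\{b,c}\{a,c,d} | -b-> n2
  n2 = (rec X. c.((b.X)\{a,c,d} + 0\{b,c}\{a,c,d}))\{a,c,d} | (no moves)
Partition-refinement fixed point:
  B0 = {m0}
  B1 = {m1}
  B2 = {m2, m3, n2}
  B3 = {n0}
  B4 = {n1}
m0 ∈ B0, n0 ∈ B3 → different blocks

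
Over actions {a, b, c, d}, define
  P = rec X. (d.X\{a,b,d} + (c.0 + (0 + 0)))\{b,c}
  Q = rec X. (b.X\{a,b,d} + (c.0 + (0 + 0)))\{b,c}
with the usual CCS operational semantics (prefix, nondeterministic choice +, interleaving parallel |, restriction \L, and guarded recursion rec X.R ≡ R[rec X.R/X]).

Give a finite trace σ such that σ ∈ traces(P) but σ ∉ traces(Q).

P's transition system — 2 states:
  u0 = rec X. (d.X\{a,b,d} + (c.0 + (0 + 0)))\{b,c} :: —d→ u1
  u1 = (rec X. (d.X\{a,b,d} + (c.0 + (0 + 0)))\{b,c})\{a,b,d}\{b,c} :: ·
Q's transition system — 1 states:
  v0 = rec X. (b.X\{a,b,d} + (c.0 + (0 + 0)))\{b,c} :: ·
Executing d from P (initial set {u0}):
  step 1 (d): {u1}
  — P admits the full trace.
Executing d from Q (initial set {v0}):
  step 1 (d): ∅ (Q stuck)

d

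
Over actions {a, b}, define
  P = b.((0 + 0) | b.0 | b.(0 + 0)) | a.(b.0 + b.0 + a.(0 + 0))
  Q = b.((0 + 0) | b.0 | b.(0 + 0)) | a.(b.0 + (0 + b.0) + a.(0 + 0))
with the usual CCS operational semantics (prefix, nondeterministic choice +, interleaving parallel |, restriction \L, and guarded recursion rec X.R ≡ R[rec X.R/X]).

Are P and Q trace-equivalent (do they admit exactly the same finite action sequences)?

trace-equivalent

P's transition system — 20 states:
  p0 = b.((0 + 0) | b.0 | b.(0 + 0)) | a.(b.0 + b.0 + a.(0 + 0)) has moves -a-> p1, -b-> p2
  p1 = b.((0 + 0) | b.0 | b.(0 + 0)) | (b.0 + b.0 + a.(0 + 0)) has moves -a-> p3, -b-> p4, -b-> p5
  p2 = (0 + 0) | b.0 | b.(0 + 0) | a.(b.0 + b.0 + a.(0 + 0)) has moves -a-> p4, -b-> p6, -b-> p7
  p3 = b.((0 + 0) | b.0 | b.(0 + 0)) | (0 + 0) has moves -b-> p8
  p4 = (0 + 0) | b.0 | b.(0 + 0) | (b.0 + b.0 + a.(0 + 0)) has moves -a-> p8, -b-> p10, -b-> p11, -b-> p9
  p5 = b.((0 + 0) | b.0 | b.(0 + 0)) | 0 has moves -b-> p11
  p6 = (0 + 0) | 0 | b.(0 + 0) | a.(b.0 + b.0 + a.(0 + 0)) has moves -a-> p9, -b-> p12
  p7 = (0 + 0) | b.0 | (0 + 0) | a.(b.0 + b.0 + a.(0 + 0)) has moves -a-> p10, -b-> p12
  p8 = (0 + 0) | b.0 | b.(0 + 0) | (0 + 0) has moves -b-> p13, -b-> p14
  p9 = (0 + 0) | 0 | b.(0 + 0) | (b.0 + b.0 + a.(0 + 0)) has moves -a-> p13, -b-> p15, -b-> p16
  p10 = (0 + 0) | b.0 | (0 + 0) | (b.0 + b.0 + a.(0 + 0)) has moves -a-> p14, -b-> p15, -b-> p17
  p11 = (0 + 0) | b.0 | b.(0 + 0) | 0 has moves -b-> p16, -b-> p17
  p12 = (0 + 0) | 0 | (0 + 0) | a.(b.0 + b.0 + a.(0 + 0)) has moves -a-> p15
  p13 = (0 + 0) | 0 | b.(0 + 0) | (0 + 0) has moves -b-> p18
  p14 = (0 + 0) | b.0 | (0 + 0) | (0 + 0) has moves -b-> p18
  p15 = (0 + 0) | 0 | (0 + 0) | (b.0 + b.0 + a.(0 + 0)) has moves -a-> p18, -b-> p19
  p16 = (0 + 0) | 0 | b.(0 + 0) | 0 has moves -b-> p19
  p17 = (0 + 0) | b.0 | (0 + 0) | 0 has moves -b-> p19
  p18 = (0 + 0) | 0 | (0 + 0) | (0 + 0) has moves ∅
  p19 = (0 + 0) | 0 | (0 + 0) | 0 has moves ∅
Q's transition system — 20 states:
  q0 = b.((0 + 0) | b.0 | b.(0 + 0)) | a.(b.0 + (0 + b.0) + a.(0 + 0)) has moves -a-> q1, -b-> q2
  q1 = b.((0 + 0) | b.0 | b.(0 + 0)) | (b.0 + (0 + b.0) + a.(0 + 0)) has moves -a-> q3, -b-> q4, -b-> q5
  q2 = (0 + 0) | b.0 | b.(0 + 0) | a.(b.0 + (0 + b.0) + a.(0 + 0)) has moves -a-> q4, -b-> q6, -b-> q7
  q3 = b.((0 + 0) | b.0 | b.(0 + 0)) | (0 + 0) has moves -b-> q8
  q4 = (0 + 0) | b.0 | b.(0 + 0) | (b.0 + (0 + b.0) + a.(0 + 0)) has moves -a-> q8, -b-> q10, -b-> q11, -b-> q9
  q5 = b.((0 + 0) | b.0 | b.(0 + 0)) | 0 has moves -b-> q11
  q6 = (0 + 0) | 0 | b.(0 + 0) | a.(b.0 + (0 + b.0) + a.(0 + 0)) has moves -a-> q9, -b-> q12
  q7 = (0 + 0) | b.0 | (0 + 0) | a.(b.0 + (0 + b.0) + a.(0 + 0)) has moves -a-> q10, -b-> q12
  q8 = (0 + 0) | b.0 | b.(0 + 0) | (0 + 0) has moves -b-> q13, -b-> q14
  q9 = (0 + 0) | 0 | b.(0 + 0) | (b.0 + (0 + b.0) + a.(0 + 0)) has moves -a-> q13, -b-> q15, -b-> q16
  q10 = (0 + 0) | b.0 | (0 + 0) | (b.0 + (0 + b.0) + a.(0 + 0)) has moves -a-> q14, -b-> q15, -b-> q17
  q11 = (0 + 0) | b.0 | b.(0 + 0) | 0 has moves -b-> q16, -b-> q17
  q12 = (0 + 0) | 0 | (0 + 0) | a.(b.0 + (0 + b.0) + a.(0 + 0)) has moves -a-> q15
  q13 = (0 + 0) | 0 | b.(0 + 0) | (0 + 0) has moves -b-> q18
  q14 = (0 + 0) | b.0 | (0 + 0) | (0 + 0) has moves -b-> q18
  q15 = (0 + 0) | 0 | (0 + 0) | (b.0 + (0 + b.0) + a.(0 + 0)) has moves -a-> q18, -b-> q19
  q16 = (0 + 0) | 0 | b.(0 + 0) | 0 has moves -b-> q19
  q17 = (0 + 0) | b.0 | (0 + 0) | 0 has moves -b-> q19
  q18 = (0 + 0) | 0 | (0 + 0) | (0 + 0) has moves ∅
  q19 = (0 + 0) | 0 | (0 + 0) | 0 has moves ∅
Partition-refinement fixed point:
  B0 = {p0, q0}
  B1 = {p2, q2}
  B2 = {p6, p7, q6, q7}
  B3 = {p12, q12}
  B4 = {p15, q15}
  B5 = {p18, p19, q18, q19}
  B6 = {p10, p9, q10, q9}
  B7 = {p13, p14, p16, p17, q13, q14, q16, q17}
  B8 = {p4, q4}
  B9 = {p11, p8, q11, q8}
  B10 = {p1, q1}
  B11 = {p3, p5, q3, q5}
p0 ∈ B0, q0 ∈ B0 → same block
Bisimilar ⇒ trace-equivalent.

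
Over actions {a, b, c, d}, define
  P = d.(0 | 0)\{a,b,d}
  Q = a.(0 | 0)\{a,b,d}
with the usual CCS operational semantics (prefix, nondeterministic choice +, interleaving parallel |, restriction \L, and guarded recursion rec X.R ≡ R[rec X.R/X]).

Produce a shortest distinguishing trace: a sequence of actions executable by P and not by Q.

P's transition system — 2 states:
  p0 = d.(0 | 0)\{a,b,d} | -d-> p1
  p1 = (0 | 0)\{a,b,d} | deadlocked
Q's transition system — 2 states:
  q0 = a.(0 | 0)\{a,b,d} | -a-> q1
  q1 = (0 | 0)\{a,b,d} | deadlocked
Executing d from P (initial set {p0}):
  step 1 (d): {p1}
  ✓ P
Executing d from Q (initial set {q0}):
  step 1 (d): ∅  — Q cannot continue

d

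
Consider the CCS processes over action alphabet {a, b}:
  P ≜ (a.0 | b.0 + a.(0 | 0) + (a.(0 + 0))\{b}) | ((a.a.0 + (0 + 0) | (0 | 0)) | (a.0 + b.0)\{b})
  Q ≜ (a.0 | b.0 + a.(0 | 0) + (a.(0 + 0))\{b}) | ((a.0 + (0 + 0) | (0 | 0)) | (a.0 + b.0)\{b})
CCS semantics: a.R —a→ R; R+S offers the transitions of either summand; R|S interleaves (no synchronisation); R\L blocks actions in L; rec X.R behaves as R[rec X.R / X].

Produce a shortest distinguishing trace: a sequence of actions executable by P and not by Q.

P's transition system — 30 states:
  u0 = (a.0 | b.0 + a.(0 | 0) + (a.(0 + 0))\{b}) | ((a.a.0 + (0 + 0) | (0 | 0)) | (a.0 + b.0)\{b}) ⊢ --a--▸ u1, --a--▸ u2, --a--▸ u3, --a--▸ u4, --a--▸ u5, --b--▸ u6
  u1 = (0 + 0)\{b} | ((a.a.0 + (0 + 0) | (0 | 0)) | (a.0 + b.0)\{b}) ⊢ --a--▸ u7, --a--▸ u8
  u2 = (a.0 | b.0 + a.(0 | 0) + (a.(0 + 0))\{b}) | ((a.a.0 + (0 + 0) | (0 | 0)) | 0\{b}) ⊢ --a--▸ u10, --a--▸ u11, --a--▸ u7, --a--▸ u9, --b--▸ u12
  u3 = (a.0 | b.0 + a.(0 | 0) + (a.(0 + 0))\{b}) | (a.0 | (a.0 + b.0)\{b}) ⊢ --a--▸ u13, --a--▸ u14, --a--▸ u15, --a--▸ u8, --a--▸ u9, --b--▸ u16
  u4 = 0 | 0 | ((a.a.0 + (0 + 0) | (0 | 0)) | (a.0 + b.0)\{b}) ⊢ --a--▸ u10, --a--▸ u14
  u5 = 0 | b.0 | ((a.a.0 + (0 + 0) | (0 | 0)) | (a.0 + b.0)\{b}) ⊢ --a--▸ u11, --a--▸ u15, --b--▸ u4
  u6 = a.0 | 0 | ((a.a.0 + (0 + 0) | (0 | 0)) | (a.0 + b.0)\{b}) ⊢ --a--▸ u12, --a--▸ u16, --a--▸ u4
  u7 = (0 + 0)\{b} | ((a.a.0 + (0 + 0) | (0 | 0)) | 0\{b}) ⊢ --a--▸ u17
  u8 = (0 + 0)\{b} | (a.0 | (a.0 + b.0)\{b}) ⊢ --a--▸ u17, --a--▸ u18
  u9 = (a.0 | b.0 + a.(0 | 0) + (a.(0 + 0))\{b}) | (a.0 | 0\{b}) ⊢ --a--▸ u17, --a--▸ u19, --a--▸ u20, --a--▸ u21, --b--▸ u22
  u10 = 0 | 0 | ((a.a.0 + (0 + 0) | (0 | 0)) | 0\{b}) ⊢ --a--▸ u20
  u11 = 0 | b.0 | ((a.a.0 + (0 + 0) | (0 | 0)) | 0\{b}) ⊢ --a--▸ u21, --b--▸ u10
  u12 = a.0 | 0 | ((a.a.0 + (0 + 0) | (0 | 0)) | 0\{b}) ⊢ --a--▸ u10, --a--▸ u22
  u13 = (a.0 | b.0 + a.(0 | 0) + (a.(0 + 0))\{b}) | (0 | (a.0 + b.0)\{b}) ⊢ --a--▸ u18, --a--▸ u19, --a--▸ u23, --a--▸ u24, --b--▸ u25
  u14 = 0 | 0 | (a.0 | (a.0 + b.0)\{b}) ⊢ --a--▸ u20, --a--▸ u23
  u15 = 0 | b.0 | (a.0 | (a.0 + b.0)\{b}) ⊢ --a--▸ u21, --a--▸ u24, --b--▸ u14
  u16 = a.0 | 0 | (a.0 | (a.0 + b.0)\{b}) ⊢ --a--▸ u14, --a--▸ u22, --a--▸ u25
  u17 = (0 + 0)\{b} | (a.0 | 0\{b}) ⊢ --a--▸ u26
  u18 = (0 + 0)\{b} | (0 | (a.0 + b.0)\{b}) ⊢ --a--▸ u26
  u19 = (a.0 | b.0 + a.(0 | 0) + (a.(0 + 0))\{b}) | (0 | 0\{b}) ⊢ --a--▸ u26, --a--▸ u27, --a--▸ u28, --b--▸ u29
  u20 = 0 | 0 | (a.0 | 0\{b}) ⊢ --a--▸ u27
  u21 = 0 | b.0 | (a.0 | 0\{b}) ⊢ --a--▸ u28, --b--▸ u20
  u22 = a.0 | 0 | (a.0 | 0\{b}) ⊢ --a--▸ u20, --a--▸ u29
  u23 = 0 | 0 | (0 | (a.0 + b.0)\{b}) ⊢ --a--▸ u27
  u24 = 0 | b.0 | (0 | (a.0 + b.0)\{b}) ⊢ --a--▸ u28, --b--▸ u23
  u25 = a.0 | 0 | (0 | (a.0 + b.0)\{b}) ⊢ --a--▸ u23, --a--▸ u29
  u26 = (0 + 0)\{b} | (0 | 0\{b}) ⊢ (no moves)
  u27 = 0 | 0 | (0 | 0\{b}) ⊢ (no moves)
  u28 = 0 | b.0 | (0 | 0\{b}) ⊢ --b--▸ u27
  u29 = a.0 | 0 | (0 | 0\{b}) ⊢ --a--▸ u27
Q's transition system — 20 states:
  v0 = (a.0 | b.0 + a.(0 | 0) + (a.(0 + 0))\{b}) | ((a.0 + (0 + 0) | (0 | 0)) | (a.0 + b.0)\{b}) ⊢ --a--▸ v1, --a--▸ v2, --a--▸ v3, --a--▸ v4, --a--▸ v5, --b--▸ v6
  v1 = (0 + 0)\{b} | ((a.0 + (0 + 0) | (0 | 0)) | (a.0 + b.0)\{b}) ⊢ --a--▸ v7, --a--▸ v8
  v2 = (a.0 | b.0 + a.(0 | 0) + (a.(0 + 0))\{b}) | ((a.0 + (0 + 0) | (0 | 0)) | 0\{b}) ⊢ --a--▸ v10, --a--▸ v11, --a--▸ v7, --a--▸ v9, --b--▸ v12
  v3 = (a.0 | b.0 + a.(0 | 0) + (a.(0 + 0))\{b}) | (0 | (a.0 + b.0)\{b}) ⊢ --a--▸ v13, --a--▸ v14, --a--▸ v8, --a--▸ v9, --b--▸ v15
  v4 = 0 | 0 | ((a.0 + (0 + 0) | (0 | 0)) | (a.0 + b.0)\{b}) ⊢ --a--▸ v10, --a--▸ v13
  v5 = 0 | b.0 | ((a.0 + (0 + 0) | (0 | 0)) | (a.0 + b.0)\{b}) ⊢ --a--▸ v11, --a--▸ v14, --b--▸ v4
  v6 = a.0 | 0 | ((a.0 + (0 + 0) | (0 | 0)) | (a.0 + b.0)\{b}) ⊢ --a--▸ v12, --a--▸ v15, --a--▸ v4
  v7 = (0 + 0)\{b} | ((a.0 + (0 + 0) | (0 | 0)) | 0\{b}) ⊢ --a--▸ v16
  v8 = (0 + 0)\{b} | (0 | (a.0 + b.0)\{b}) ⊢ --a--▸ v16
  v9 = (a.0 | b.0 + a.(0 | 0) + (a.(0 + 0))\{b}) | (0 | 0\{b}) ⊢ --a--▸ v16, --a--▸ v17, --a--▸ v18, --b--▸ v19
  v10 = 0 | 0 | ((a.0 + (0 + 0) | (0 | 0)) | 0\{b}) ⊢ --a--▸ v17
  v11 = 0 | b.0 | ((a.0 + (0 + 0) | (0 | 0)) | 0\{b}) ⊢ --a--▸ v18, --b--▸ v10
  v12 = a.0 | 0 | ((a.0 + (0 + 0) | (0 | 0)) | 0\{b}) ⊢ --a--▸ v10, --a--▸ v19
  v13 = 0 | 0 | (0 | (a.0 + b.0)\{b}) ⊢ --a--▸ v17
  v14 = 0 | b.0 | (0 | (a.0 + b.0)\{b}) ⊢ --a--▸ v18, --b--▸ v13
  v15 = a.0 | 0 | (0 | (a.0 + b.0)\{b}) ⊢ --a--▸ v13, --a--▸ v19
  v16 = (0 + 0)\{b} | (0 | 0\{b}) ⊢ (no moves)
  v17 = 0 | 0 | (0 | 0\{b}) ⊢ (no moves)
  v18 = 0 | b.0 | (0 | 0\{b}) ⊢ --b--▸ v17
  v19 = a.0 | 0 | (0 | 0\{b}) ⊢ --a--▸ v17
Run σ = ⟨aaaa⟩ on P: start {u0}
  [1] a ⇒ {u1, u2, u3, u4, u5}
  [2] a ⇒ {u10, u11, u13, u14, u15, u7, u8, u9}
  [3] a ⇒ {u17, u18, u19, u20, u21, u23, u24}
  [4] a ⇒ {u26, u27, u28}
  — P admits the full trace.
Run σ = ⟨aaaa⟩ on Q: start {v0}
  [1] a ⇒ {v1, v2, v3, v4, v5}
  [2] a ⇒ {v10, v11, v13, v14, v7, v8, v9}
  [3] a ⇒ {v16, v17, v18}
  [4] a ⇒ ∅ (Q stuck)

aaaa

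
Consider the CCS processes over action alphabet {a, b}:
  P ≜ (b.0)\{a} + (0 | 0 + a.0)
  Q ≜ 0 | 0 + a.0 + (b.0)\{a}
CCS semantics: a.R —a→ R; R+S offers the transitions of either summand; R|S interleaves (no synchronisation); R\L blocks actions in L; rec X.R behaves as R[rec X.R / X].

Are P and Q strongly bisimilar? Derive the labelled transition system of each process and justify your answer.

bisimilar

LTS(P): 3 reachable states
  s0 = (b.0)\{a} + (0 | 0 + a.0) ⊢ -a-> s1, -b-> s2
  s1 = 0 ⊢ deadlocked
  s2 = 0\{a} ⊢ deadlocked
LTS(Q): 3 reachable states
  t0 = 0 | 0 + a.0 + (b.0)\{a} ⊢ -a-> t1, -b-> t2
  t1 = 0 ⊢ deadlocked
  t2 = 0\{a} ⊢ deadlocked
Coarsest stable partition (strong bisimilarity classes):
  B0 = {s0, t0}
  B1 = {s1, s2, t1, t2}
s0 ∈ B0, t0 ∈ B0 → same block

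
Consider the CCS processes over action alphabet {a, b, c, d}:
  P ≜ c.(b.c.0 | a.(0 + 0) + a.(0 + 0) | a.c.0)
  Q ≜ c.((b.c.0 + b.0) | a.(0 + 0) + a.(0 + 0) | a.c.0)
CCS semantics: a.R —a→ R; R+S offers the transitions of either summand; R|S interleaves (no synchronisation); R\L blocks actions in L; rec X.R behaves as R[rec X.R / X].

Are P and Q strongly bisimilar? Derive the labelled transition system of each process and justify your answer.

P's transition system — 12 states:
  m0 = c.(b.c.0 | a.(0 + 0) + a.(0 + 0) | a.c.0) :: --c--▸ m1
  m1 = b.c.0 | a.(0 + 0) + a.(0 + 0) | a.c.0 :: --a--▸ m2, --a--▸ m3, --a--▸ m4, --b--▸ m5
  m2 = (0 + 0) | a.c.0 :: --a--▸ m6
  m3 = a.(0 + 0) | c.0 :: --a--▸ m6, --c--▸ m7
  m4 = b.c.0 | (0 + 0) :: --b--▸ m8
  m5 = c.0 | a.(0 + 0) :: --a--▸ m8, --c--▸ m9
  m6 = (0 + 0) | c.0 :: --c--▸ m10
  m7 = a.(0 + 0) | 0 :: --a--▸ m10
  m8 = c.0 | (0 + 0) :: --c--▸ m11
  m9 = 0 | a.(0 + 0) :: --a--▸ m11
  m10 = (0 + 0) | 0 :: ∅
  m11 = 0 | (0 + 0) :: ∅
Q's transition system — 12 states:
  n0 = c.((b.c.0 + b.0) | a.(0 + 0) + a.(0 + 0) | a.c.0) :: --c--▸ n1
  n1 = (b.c.0 + b.0) | a.(0 + 0) + a.(0 + 0) | a.c.0 :: --a--▸ n2, --a--▸ n3, --a--▸ n4, --b--▸ n5, --b--▸ n6
  n2 = (0 + 0) | a.c.0 :: --a--▸ n7
  n3 = (b.c.0 + b.0) | (0 + 0) :: --b--▸ n8, --b--▸ n9
  n4 = a.(0 + 0) | c.0 :: --a--▸ n7, --c--▸ n10
  n5 = 0 | a.(0 + 0) :: --a--▸ n8
  n6 = c.0 | a.(0 + 0) :: --a--▸ n9, --c--▸ n5
  n7 = (0 + 0) | c.0 :: --c--▸ n11
  n8 = 0 | (0 + 0) :: ∅
  n9 = c.0 | (0 + 0) :: --c--▸ n8
  n10 = a.(0 + 0) | 0 :: --a--▸ n11
  n11 = (0 + 0) | 0 :: ∅
Partition-refinement fixed point:
  B0 = {m0}
  B1 = {m1}
  B2 = {m3, m5, n4, n6}
  B3 = {m7, m9, n10, n5}
  B4 = {m10, m11, n11, n8}
  B5 = {m6, m8, n7, n9}
  B6 = {m2, n2}
  B7 = {m4}
  B8 = {n0}
  B9 = {n1}
  B10 = {n3}
m0 ∈ B0, n0 ∈ B8 → different blocks

not bisimilar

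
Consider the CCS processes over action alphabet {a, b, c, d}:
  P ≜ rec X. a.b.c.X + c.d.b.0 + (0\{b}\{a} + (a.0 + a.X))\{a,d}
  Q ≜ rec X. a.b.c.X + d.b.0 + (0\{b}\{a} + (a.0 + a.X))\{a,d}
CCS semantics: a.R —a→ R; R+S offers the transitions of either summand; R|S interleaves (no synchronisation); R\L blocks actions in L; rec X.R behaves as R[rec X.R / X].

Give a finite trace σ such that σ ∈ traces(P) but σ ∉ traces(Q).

c

P's transition system — 6 states:
  p0 = rec X. a.b.c.X + c.d.b.0 + (0\{b}\{a} + (a.0 + a.X))\{a,d} has moves —a→ p1, —c→ p2
  p1 = b.c.(rec X. a.b.c.X + c.d.b.0 + (0\{b}\{a} + (a.0 + a.X))\{a,d}) has moves —b→ p3
  p2 = d.b.0 has moves —d→ p4
  p3 = c.(rec X. a.b.c.X + c.d.b.0 + (0\{b}\{a} + (a.0 + a.X))\{a,d}) has moves —c→ p0
  p4 = b.0 has moves —b→ p5
  p5 = 0 has moves ·
Q's transition system — 5 states:
  q0 = rec X. a.b.c.X + d.b.0 + (0\{b}\{a} + (a.0 + a.X))\{a,d} has moves —a→ q1, —d→ q2
  q1 = b.c.(rec X. a.b.c.X + d.b.0 + (0\{b}\{a} + (a.0 + a.X))\{a,d}) has moves —b→ q3
  q2 = b.0 has moves —b→ q4
  q3 = c.(rec X. a.b.c.X + d.b.0 + (0\{b}\{a} + (a.0 + a.X))\{a,d}) has moves —c→ q0
  q4 = 0 has moves ·
Run σ = ⟨c⟩ on P: start {p0}
  after c @ step 1: {p2}
  ✓ P
Run σ = ⟨c⟩ on Q: start {q0}
  after c @ step 1: no successor for Q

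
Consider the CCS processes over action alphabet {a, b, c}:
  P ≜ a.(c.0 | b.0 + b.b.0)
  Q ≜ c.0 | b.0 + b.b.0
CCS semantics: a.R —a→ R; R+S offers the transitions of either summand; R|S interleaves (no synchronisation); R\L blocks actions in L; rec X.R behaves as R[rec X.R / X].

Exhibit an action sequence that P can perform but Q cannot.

a

P's transition system — 7 states:
  s0 = a.(c.0 | b.0 + b.b.0) → ··a··> s1
  s1 = c.0 | b.0 + b.b.0 → ··b··> s2, ··b··> s3, ··c··> s4
  s2 = b.0 → ··b··> s5
  s3 = c.0 | 0 → ··c··> s6
  s4 = 0 | b.0 → ··b··> s6
  s5 = 0 → ·
  s6 = 0 | 0 → ·
Q's transition system — 6 states:
  t0 = c.0 | b.0 + b.b.0 → ··b··> t1, ··b··> t2, ··c··> t3
  t1 = b.0 → ··b··> t4
  t2 = c.0 | 0 → ··c··> t5
  t3 = 0 | b.0 → ··b··> t5
  t4 = 0 → ·
  t5 = 0 | 0 → ·
Run σ = ⟨a⟩ on P: start {s0}
  after a @ step 1: {s1}
  P completes σ.
Run σ = ⟨a⟩ on Q: start {t0}
  after a @ step 1: ∅ (Q stuck)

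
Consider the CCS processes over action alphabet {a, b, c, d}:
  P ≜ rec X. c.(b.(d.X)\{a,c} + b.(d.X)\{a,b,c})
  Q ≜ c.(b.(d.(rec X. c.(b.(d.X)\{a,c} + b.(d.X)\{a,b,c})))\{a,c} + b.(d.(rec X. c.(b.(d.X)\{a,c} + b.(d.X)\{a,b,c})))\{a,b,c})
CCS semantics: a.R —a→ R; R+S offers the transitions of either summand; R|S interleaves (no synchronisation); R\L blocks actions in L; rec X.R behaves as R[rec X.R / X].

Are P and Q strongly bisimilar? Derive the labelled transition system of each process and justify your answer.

bisimilar

LTS(P): 6 reachable states
  m0 = rec X. c.(b.(d.X)\{a,c} + b.(d.X)\{a,b,c}) has moves —c→ m1
  m1 = b.(d.(rec X. c.(b.(d.X)\{a,c} + b.(d.X)\{a,b,c})))\{a,c} + b.(d.(rec X. c.(b.(d.X)\{a,c} + b.(d.X)\{a,b,c})))\{a,b,c} has moves —b→ m2, —b→ m3
  m2 = (d.(rec X. c.(b.(d.X)\{a,c} + b.(d.X)\{a,b,c})))\{a,b,c} has moves —d→ m4
  m3 = (d.(rec X. c.(b.(d.X)\{a,c} + b.(d.X)\{a,b,c})))\{a,c} has moves —d→ m5
  m4 = (rec X. c.(b.(d.X)\{a,c} + b.(d.X)\{a,b,c}))\{a,b,c} has moves deadlocked
  m5 = (rec X. c.(b.(d.X)\{a,c} + b.(d.X)\{a,b,c}))\{a,c} has moves deadlocked
LTS(Q): 6 reachable states
  n0 = c.(b.(d.(rec X. c.(b.(d.X)\{a,c} + b.(d.X)\{a,b,c})))\{a,c} + b.(d.(rec X. c.(b.(d.X)\{a,c} + b.(d.X)\{a,b,c})))\{a,b,c}) has moves —c→ n1
  n1 = b.(d.(rec X. c.(b.(d.X)\{a,c} + b.(d.X)\{a,b,c})))\{a,c} + b.(d.(rec X. c.(b.(d.X)\{a,c} + b.(d.X)\{a,b,c})))\{a,b,c} has moves —b→ n2, —b→ n3
  n2 = (d.(rec X. c.(b.(d.X)\{a,c} + b.(d.X)\{a,b,c})))\{a,b,c} has moves —d→ n4
  n3 = (d.(rec X. c.(b.(d.X)\{a,c} + b.(d.X)\{a,b,c})))\{a,c} has moves —d→ n5
  n4 = (rec X. c.(b.(d.X)\{a,c} + b.(d.X)\{a,b,c}))\{a,b,c} has moves deadlocked
  n5 = (rec X. c.(b.(d.X)\{a,c} + b.(d.X)\{a,b,c}))\{a,c} has moves deadlocked
Coarsest stable partition (strong bisimilarity classes):
  B0 = {m0, n0}
  B1 = {m1, n1}
  B2 = {m2, m3, n2, n3}
  B3 = {m4, m5, n4, n5}
m0 ∈ B0, n0 ∈ B0 → same block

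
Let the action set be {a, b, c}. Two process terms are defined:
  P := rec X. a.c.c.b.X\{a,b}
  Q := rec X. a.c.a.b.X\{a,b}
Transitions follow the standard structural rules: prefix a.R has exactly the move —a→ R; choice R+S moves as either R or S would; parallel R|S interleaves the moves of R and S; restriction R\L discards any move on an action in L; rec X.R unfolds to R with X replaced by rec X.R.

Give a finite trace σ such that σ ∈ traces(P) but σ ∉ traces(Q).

Reachable graph of P (5 states):
  u0 = rec X. a.c.c.b.X\{a,b} :: --a--▸ u1
  u1 = c.c.b.(rec X. a.c.c.b.X\{a,b})\{a,b} :: --c--▸ u2
  u2 = c.b.(rec X. a.c.c.b.X\{a,b})\{a,b} :: --c--▸ u3
  u3 = b.(rec X. a.c.c.b.X\{a,b})\{a,b} :: --b--▸ u4
  u4 = (rec X. a.c.c.b.X\{a,b})\{a,b} :: (no moves)
Reachable graph of Q (5 states):
  v0 = rec X. a.c.a.b.X\{a,b} :: --a--▸ v1
  v1 = c.a.b.(rec X. a.c.a.b.X\{a,b})\{a,b} :: --c--▸ v2
  v2 = a.b.(rec X. a.c.a.b.X\{a,b})\{a,b} :: --a--▸ v3
  v3 = b.(rec X. a.c.a.b.X\{a,b})\{a,b} :: --b--▸ v4
  v4 = (rec X. a.c.a.b.X\{a,b})\{a,b} :: (no moves)
Run σ = ⟨acc⟩ on P: start {u0}
  step 1 (a): {u1}
  step 2 (c): {u2}
  step 3 (c): {u3}
  — P admits the full trace.
Run σ = ⟨acc⟩ on Q: start {v0}
  step 1 (a): {v1}
  step 2 (c): {v2}
  step 3 (c): ∅  — Q cannot continue

acc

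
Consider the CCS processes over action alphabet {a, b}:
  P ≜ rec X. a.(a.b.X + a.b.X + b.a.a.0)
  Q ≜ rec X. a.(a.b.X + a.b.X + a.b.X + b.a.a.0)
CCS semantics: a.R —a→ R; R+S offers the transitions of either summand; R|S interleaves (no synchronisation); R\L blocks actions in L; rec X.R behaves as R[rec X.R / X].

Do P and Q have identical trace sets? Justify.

traces(P) = traces(Q)

LTS(P): 6 reachable states
  p0 = rec X. a.(a.b.X + a.b.X + b.a.a.0) ⊢ —a→ p1
  p1 = a.b.(rec X. a.(a.b.X + a.b.X + b.a.a.0)) + a.b.(rec X. a.(a.b.X + a.b.X + b.a.a.0)) + b.a.a.0 ⊢ —a→ p2, —b→ p3
  p2 = b.(rec X. a.(a.b.X + a.b.X + b.a.a.0)) ⊢ —b→ p0
  p3 = a.a.0 ⊢ —a→ p4
  p4 = a.0 ⊢ —a→ p5
  p5 = 0 ⊢ (no moves)
LTS(Q): 6 reachable states
  q0 = rec X. a.(a.b.X + a.b.X + a.b.X + b.a.a.0) ⊢ —a→ q1
  q1 = a.b.(rec X. a.(a.b.X + a.b.X + a.b.X + b.a.a.0)) + a.b.(rec X. a.(a.b.X + a.b.X + a.b.X + b.a.a.0)) + a.b.(rec X. a.(a.b.X + a.b.X + a.b.X + b.a.a.0)) + b.a.a.0 ⊢ —a→ q2, —b→ q3
  q2 = b.(rec X. a.(a.b.X + a.b.X + a.b.X + b.a.a.0)) ⊢ —b→ q0
  q3 = a.a.0 ⊢ —a→ q4
  q4 = a.0 ⊢ —a→ q5
  q5 = 0 ⊢ (no moves)
Coarsest stable partition (strong bisimilarity classes):
  B0 = {p0, q0}
  B1 = {p1, q1}
  B2 = {p2, q2}
  B3 = {p3, q3}
  B4 = {p4, q4}
  B5 = {p5, q5}
p0 ∈ B0, q0 ∈ B0 → same block
Bisimilar ⇒ trace-equivalent.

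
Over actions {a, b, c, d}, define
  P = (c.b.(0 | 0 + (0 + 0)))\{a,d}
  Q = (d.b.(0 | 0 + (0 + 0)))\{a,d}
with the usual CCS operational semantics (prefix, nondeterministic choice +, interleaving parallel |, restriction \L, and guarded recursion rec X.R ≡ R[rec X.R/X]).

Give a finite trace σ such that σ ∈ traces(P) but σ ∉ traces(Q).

P's transition system — 3 states:
  s0 = (c.b.(0 | 0 + (0 + 0)))\{a,d} ⊢ ··c··> s1
  s1 = (b.(0 | 0 + (0 + 0)))\{a,d} ⊢ ··b··> s2
  s2 = (0 | 0 + (0 + 0))\{a,d} ⊢ stopped
Q's transition system — 1 states:
  t0 = (d.b.(0 | 0 + (0 + 0)))\{a,d} ⊢ stopped
Run σ = ⟨c⟩ on P: start {s0}
  step 1 (c): {s1}
  ✓ P
Run σ = ⟨c⟩ on Q: start {t0}
  step 1 (c): no successor for Q

c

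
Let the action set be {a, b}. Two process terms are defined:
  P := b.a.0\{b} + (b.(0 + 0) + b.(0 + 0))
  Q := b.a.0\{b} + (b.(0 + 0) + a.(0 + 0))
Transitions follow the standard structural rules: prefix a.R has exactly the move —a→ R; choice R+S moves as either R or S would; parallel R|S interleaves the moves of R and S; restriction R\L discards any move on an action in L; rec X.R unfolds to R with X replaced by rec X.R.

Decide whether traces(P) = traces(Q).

LTS(P): 4 reachable states
  u0 = b.a.0\{b} + (b.(0 + 0) + b.(0 + 0)) → --b--▸ u1, --b--▸ u2
  u1 = 0 + 0 → (no moves)
  u2 = a.0\{b} → --a--▸ u3
  u3 = 0\{b} → (no moves)
LTS(Q): 4 reachable states
  v0 = b.a.0\{b} + (b.(0 + 0) + a.(0 + 0)) → --a--▸ v1, --b--▸ v1, --b--▸ v2
  v1 = 0 + 0 → (no moves)
  v2 = a.0\{b} → --a--▸ v3
  v3 = 0\{b} → (no moves)
Executing a from Q (initial set {v0}):
  after a @ step 1: {v1}
  ✓ Q
Executing a from P (initial set {u0}):
  after a @ step 1: no successor for P

NO — witness ⟨a⟩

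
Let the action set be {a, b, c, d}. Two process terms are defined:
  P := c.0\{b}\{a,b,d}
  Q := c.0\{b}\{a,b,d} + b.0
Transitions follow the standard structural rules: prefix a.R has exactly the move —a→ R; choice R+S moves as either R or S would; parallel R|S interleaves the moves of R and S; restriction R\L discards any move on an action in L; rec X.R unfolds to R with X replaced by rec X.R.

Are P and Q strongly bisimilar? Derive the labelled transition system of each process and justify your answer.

LTS(P): 2 reachable states
  p0 = c.0\{b}\{a,b,d} has moves =c=> p1
  p1 = 0\{b}\{a,b,d} has moves stopped
LTS(Q): 3 reachable states
  q0 = c.0\{b}\{a,b,d} + b.0 has moves =b=> q1, =c=> q2
  q1 = 0 has moves stopped
  q2 = 0\{b}\{a,b,d} has moves stopped
Partition-refinement fixed point:
  B0 = {p0}
  B1 = {p1, q1, q2}
  B2 = {q0}
p0 ∈ B0, q0 ∈ B2 → different blocks

P ≁ Q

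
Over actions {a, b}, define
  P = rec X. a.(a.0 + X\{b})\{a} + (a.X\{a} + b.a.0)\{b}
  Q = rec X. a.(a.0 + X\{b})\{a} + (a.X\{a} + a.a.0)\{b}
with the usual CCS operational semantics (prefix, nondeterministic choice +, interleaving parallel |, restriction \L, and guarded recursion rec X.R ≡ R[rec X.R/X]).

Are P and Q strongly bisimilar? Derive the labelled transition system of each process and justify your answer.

Reachable graph of P (3 states):
  s0 = rec X. a.(a.0 + X\{b})\{a} + (a.X\{a} + b.a.0)\{b} | =a=> s1, =a=> s2
  s1 = (a.0 + (rec X. a.(a.0 + X\{b})\{a} + (a.X\{a} + b.a.0)\{b})\{b})\{a} | ∅
  s2 = (rec X. a.(a.0 + X\{b})\{a} + (a.X\{a} + b.a.0)\{b})\{a}\{b} | ∅
Reachable graph of Q (5 states):
  t0 = rec X. a.(a.0 + X\{b})\{a} + (a.X\{a} + a.a.0)\{b} | =a=> t1, =a=> t2, =a=> t3
  t1 = (a.0 + (rec X. a.(a.0 + X\{b})\{a} + (a.X\{a} + a.a.0)\{b})\{b})\{a} | ∅
  t2 = (a.0)\{b} | =a=> t4
  t3 = (rec X. a.(a.0 + X\{b})\{a} + (a.X\{a} + a.a.0)\{b})\{a}\{b} | ∅
  t4 = 0\{b} | ∅
Partition-refinement fixed point:
  B0 = {s0, t2}
  B1 = {s1, s2, t1, t3, t4}
  B2 = {t0}
s0 ∈ B0, t0 ∈ B2 → different blocks

NO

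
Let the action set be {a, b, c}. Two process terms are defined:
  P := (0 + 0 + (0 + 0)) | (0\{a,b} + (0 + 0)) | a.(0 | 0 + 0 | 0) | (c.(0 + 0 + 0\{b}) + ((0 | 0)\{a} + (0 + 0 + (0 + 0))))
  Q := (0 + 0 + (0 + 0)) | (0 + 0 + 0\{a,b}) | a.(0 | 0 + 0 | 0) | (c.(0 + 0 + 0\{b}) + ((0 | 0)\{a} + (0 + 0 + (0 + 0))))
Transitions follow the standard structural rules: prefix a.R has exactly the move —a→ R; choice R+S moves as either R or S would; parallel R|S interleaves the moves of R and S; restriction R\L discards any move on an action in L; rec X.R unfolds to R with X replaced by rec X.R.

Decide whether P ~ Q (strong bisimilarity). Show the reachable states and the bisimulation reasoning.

LTS(P): 4 reachable states
  p0 = (0 + 0 + (0 + 0)) | (0\{a,b} + (0 + 0)) | a.(0 | 0 + 0 | 0) | (c.(0 + 0 + 0\{b}) + ((0 | 0)\{a} + (0 + 0 + (0 + 0)))) ⊢ --a--▸ p1, --c--▸ p2
  p1 = (0 + 0 + (0 + 0)) | (0\{a,b} + (0 + 0)) | (0 | 0 + 0 | 0) | (c.(0 + 0 + 0\{b}) + ((0 | 0)\{a} + (0 + 0 + (0 + 0)))) ⊢ --c--▸ p3
  p2 = (0 + 0 + (0 + 0)) | (0\{a,b} + (0 + 0)) | a.(0 | 0 + 0 | 0) | (0 + 0 + 0\{b}) ⊢ --a--▸ p3
  p3 = (0 + 0 + (0 + 0)) | (0\{a,b} + (0 + 0)) | (0 | 0 + 0 | 0) | (0 + 0 + 0\{b}) ⊢ ·
LTS(Q): 4 reachable states
  q0 = (0 + 0 + (0 + 0)) | (0 + 0 + 0\{a,b}) | a.(0 | 0 + 0 | 0) | (c.(0 + 0 + 0\{b}) + ((0 | 0)\{a} + (0 + 0 + (0 + 0)))) ⊢ --a--▸ q1, --c--▸ q2
  q1 = (0 + 0 + (0 + 0)) | (0 + 0 + 0\{a,b}) | (0 | 0 + 0 | 0) | (c.(0 + 0 + 0\{b}) + ((0 | 0)\{a} + (0 + 0 + (0 + 0)))) ⊢ --c--▸ q3
  q2 = (0 + 0 + (0 + 0)) | (0 + 0 + 0\{a,b}) | a.(0 | 0 + 0 | 0) | (0 + 0 + 0\{b}) ⊢ --a--▸ q3
  q3 = (0 + 0 + (0 + 0)) | (0 + 0 + 0\{a,b}) | (0 | 0 + 0 | 0) | (0 + 0 + 0\{b}) ⊢ ·
Bisimilarity quotient blocks:
  B0 = {p0, q0}
  B1 = {p1, q1}
  B2 = {p3, q3}
  B3 = {p2, q2}
p0 ∈ B0, q0 ∈ B0 → same block

bisimilar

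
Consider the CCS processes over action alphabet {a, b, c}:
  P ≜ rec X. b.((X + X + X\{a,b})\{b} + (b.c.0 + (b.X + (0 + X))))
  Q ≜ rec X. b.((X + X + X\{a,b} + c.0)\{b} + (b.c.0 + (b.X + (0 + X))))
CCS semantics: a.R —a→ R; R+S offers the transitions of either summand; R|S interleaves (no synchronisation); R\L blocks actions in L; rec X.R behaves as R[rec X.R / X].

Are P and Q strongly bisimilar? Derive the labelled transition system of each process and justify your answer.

Reachable graph of P (4 states):
  s0 = rec X. b.((X + X + X\{a,b})\{b} + (b.c.0 + (b.X + (0 + X)))) | =b=> s1
  s1 = ((rec X. b.((X + X + X\{a,b})\{b} + (b.c.0 + (b.X + (0 + X))))) + (rec X. b.((X + X + X\{a,b})\{b} + (b.c.0 + (b.X + (0 + X))))) + (rec X. b.((X + X + X\{a,b})\{b} + (b.c.0 + (b.X + (0 + X)))))\{a,b})\{b} + (b.c.0 + (b.(rec X. b.((X + X + X\{a,b})\{b} + (b.c.0 + (b.X + (0 + X))))) + (0 + (rec X. b.((X + X + X\{a,b})\{b} + (b.c.0 + (b.X + (0 + X)))))))) | =b=> s0, =b=> s1, =b=> s2
  s2 = c.0 | =c=> s3
  s3 = 0 | ∅
Reachable graph of Q (5 states):
  t0 = rec X. b.((X + X + X\{a,b} + c.0)\{b} + (b.c.0 + (b.X + (0 + X)))) | =b=> t1
  t1 = ((rec X. b.((X + X + X\{a,b} + c.0)\{b} + (b.c.0 + (b.X + (0 + X))))) + (rec X. b.((X + X + X\{a,b} + c.0)\{b} + (b.c.0 + (b.X + (0 + X))))) + (rec X. b.((X + X + X\{a,b} + c.0)\{b} + (b.c.0 + (b.X + (0 + X)))))\{a,b} + c.0)\{b} + (b.c.0 + (b.(rec X. b.((X + X + X\{a,b} + c.0)\{b} + (b.c.0 + (b.X + (0 + X))))) + (0 + (rec X. b.((X + X + X\{a,b} + c.0)\{b} + (b.c.0 + (b.X + (0 + X)))))))) | =b=> t0, =b=> t1, =b=> t2, =c=> t3
  t2 = c.0 | =c=> t4
  t3 = 0\{b} | ∅
  t4 = 0 | ∅
Partition-refinement fixed point:
  B0 = {s0}
  B1 = {s1}
  B2 = {s2, t2}
  B3 = {s3, t3, t4}
  B4 = {t0}
  B5 = {t1}
s0 ∈ B0, t0 ∈ B4 → different blocks

not bisimilar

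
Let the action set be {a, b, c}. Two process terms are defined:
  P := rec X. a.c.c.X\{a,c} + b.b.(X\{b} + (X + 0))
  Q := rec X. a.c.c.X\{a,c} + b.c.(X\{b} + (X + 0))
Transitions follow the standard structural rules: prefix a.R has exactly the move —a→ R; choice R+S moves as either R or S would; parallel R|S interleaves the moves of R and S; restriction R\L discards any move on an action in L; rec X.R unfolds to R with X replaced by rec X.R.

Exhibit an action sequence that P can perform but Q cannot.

bb

P's transition system — 11 states:
  p0 = rec X. a.c.c.X\{a,c} + b.b.(X\{b} + (X + 0)) → --a--▸ p1, --b--▸ p2
  p1 = c.c.(rec X. a.c.c.X\{a,c} + b.b.(X\{b} + (X + 0)))\{a,c} → --c--▸ p3
  p2 = b.((rec X. a.c.c.X\{a,c} + b.b.(X\{b} + (X + 0)))\{b} + ((rec X. a.c.c.X\{a,c} + b.b.(X\{b} + (X + 0))) + 0)) → --b--▸ p4
  p3 = c.(rec X. a.c.c.X\{a,c} + b.b.(X\{b} + (X + 0)))\{a,c} → --c--▸ p5
  p4 = (rec X. a.c.c.X\{a,c} + b.b.(X\{b} + (X + 0)))\{b} + ((rec X. a.c.c.X\{a,c} + b.b.(X\{b} + (X + 0))) + 0) → --a--▸ p1, --a--▸ p6, --b--▸ p2
  p5 = (rec X. a.c.c.X\{a,c} + b.b.(X\{b} + (X + 0)))\{a,c} → --b--▸ p7
  p6 = (c.c.(rec X. a.c.c.X\{a,c} + b.b.(X\{b} + (X + 0)))\{a,c})\{b} → --c--▸ p8
  p7 = (b.((rec X. a.c.c.X\{a,c} + b.b.(X\{b} + (X + 0)))\{b} + ((rec X. a.c.c.X\{a,c} + b.b.(X\{b} + (X + 0))) + 0)))\{a,c} → --b--▸ p9
  p8 = (c.(rec X. a.c.c.X\{a,c} + b.b.(X\{b} + (X + 0)))\{a,c})\{b} → --c--▸ p10
  p9 = ((rec X. a.c.c.X\{a,c} + b.b.(X\{b} + (X + 0)))\{b} + ((rec X. a.c.c.X\{a,c} + b.b.(X\{b} + (X + 0))) + 0))\{a,c} → --b--▸ p7
  p10 = (rec X. a.c.c.X\{a,c} + b.b.(X\{b} + (X + 0)))\{a,c}\{b} → deadlocked
Q's transition system — 10 states:
  q0 = rec X. a.c.c.X\{a,c} + b.c.(X\{b} + (X + 0)) → --a--▸ q1, --b--▸ q2
  q1 = c.c.(rec X. a.c.c.X\{a,c} + b.c.(X\{b} + (X + 0)))\{a,c} → --c--▸ q3
  q2 = c.((rec X. a.c.c.X\{a,c} + b.c.(X\{b} + (X + 0)))\{b} + ((rec X. a.c.c.X\{a,c} + b.c.(X\{b} + (X + 0))) + 0)) → --c--▸ q4
  q3 = c.(rec X. a.c.c.X\{a,c} + b.c.(X\{b} + (X + 0)))\{a,c} → --c--▸ q5
  q4 = (rec X. a.c.c.X\{a,c} + b.c.(X\{b} + (X + 0)))\{b} + ((rec X. a.c.c.X\{a,c} + b.c.(X\{b} + (X + 0))) + 0) → --a--▸ q1, --a--▸ q6, --b--▸ q2
  q5 = (rec X. a.c.c.X\{a,c} + b.c.(X\{b} + (X + 0)))\{a,c} → --b--▸ q7
  q6 = (c.c.(rec X. a.c.c.X\{a,c} + b.c.(X\{b} + (X + 0)))\{a,c})\{b} → --c--▸ q8
  q7 = (c.((rec X. a.c.c.X\{a,c} + b.c.(X\{b} + (X + 0)))\{b} + ((rec X. a.c.c.X\{a,c} + b.c.(X\{b} + (X + 0))) + 0)))\{a,c} → deadlocked
  q8 = (c.(rec X. a.c.c.X\{a,c} + b.c.(X\{b} + (X + 0)))\{a,c})\{b} → --c--▸ q9
  q9 = (rec X. a.c.c.X\{a,c} + b.c.(X\{b} + (X + 0)))\{a,c}\{b} → deadlocked
Run σ = ⟨bb⟩ on P: start {p0}
  after b @ step 1: {p2}
  after b @ step 2: {p4}
  ✓ P
Run σ = ⟨bb⟩ on Q: start {q0}
  after b @ step 1: {q2}
  after b @ step 2: no successor for Q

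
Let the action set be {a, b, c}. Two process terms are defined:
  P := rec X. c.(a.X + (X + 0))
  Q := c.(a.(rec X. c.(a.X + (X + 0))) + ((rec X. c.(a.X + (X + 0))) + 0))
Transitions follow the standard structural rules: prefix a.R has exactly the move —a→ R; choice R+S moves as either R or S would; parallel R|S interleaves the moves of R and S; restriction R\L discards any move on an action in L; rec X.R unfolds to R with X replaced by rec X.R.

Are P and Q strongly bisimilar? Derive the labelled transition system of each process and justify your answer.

P's transition system — 2 states:
  p0 = rec X. c.(a.X + (X + 0)) has moves =c=> p1
  p1 = a.(rec X. c.(a.X + (X + 0))) + ((rec X. c.(a.X + (X + 0))) + 0) has moves =a=> p0, =c=> p1
Q's transition system — 3 states:
  q0 = c.(a.(rec X. c.(a.X + (X + 0))) + ((rec X. c.(a.X + (X + 0))) + 0)) has moves =c=> q1
  q1 = a.(rec X. c.(a.X + (X + 0))) + ((rec X. c.(a.X + (X + 0))) + 0) has moves =a=> q2, =c=> q1
  q2 = rec X. c.(a.X + (X + 0)) has moves =c=> q1
Bisimilarity quotient blocks:
  B0 = {p0, q0, q2}
  B1 = {p1, q1}
p0 ∈ B0, q0 ∈ B0 → same block

P ~ Q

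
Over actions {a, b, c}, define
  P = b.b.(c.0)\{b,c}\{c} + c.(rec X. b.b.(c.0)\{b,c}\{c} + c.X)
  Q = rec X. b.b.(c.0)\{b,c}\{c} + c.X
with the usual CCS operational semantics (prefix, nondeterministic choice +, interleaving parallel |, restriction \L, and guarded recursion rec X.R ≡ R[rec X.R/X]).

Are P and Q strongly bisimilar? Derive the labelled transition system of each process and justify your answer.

P ~ Q

P's transition system — 4 states:
  u0 = b.b.(c.0)\{b,c}\{c} + c.(rec X. b.b.(c.0)\{b,c}\{c} + c.X) has moves ··b··> u1, ··c··> u2
  u1 = b.(c.0)\{b,c}\{c} has moves ··b··> u3
  u2 = rec X. b.b.(c.0)\{b,c}\{c} + c.X has moves ··b··> u1, ··c··> u2
  u3 = (c.0)\{b,c}\{c} has moves stopped
Q's transition system — 3 states:
  v0 = rec X. b.b.(c.0)\{b,c}\{c} + c.X has moves ··b··> v1, ··c··> v0
  v1 = b.(c.0)\{b,c}\{c} has moves ··b··> v2
  v2 = (c.0)\{b,c}\{c} has moves stopped
Coarsest stable partition (strong bisimilarity classes):
  B0 = {u0, u2, v0}
  B1 = {u1, v1}
  B2 = {u3, v2}
u0 ∈ B0, v0 ∈ B0 → same block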